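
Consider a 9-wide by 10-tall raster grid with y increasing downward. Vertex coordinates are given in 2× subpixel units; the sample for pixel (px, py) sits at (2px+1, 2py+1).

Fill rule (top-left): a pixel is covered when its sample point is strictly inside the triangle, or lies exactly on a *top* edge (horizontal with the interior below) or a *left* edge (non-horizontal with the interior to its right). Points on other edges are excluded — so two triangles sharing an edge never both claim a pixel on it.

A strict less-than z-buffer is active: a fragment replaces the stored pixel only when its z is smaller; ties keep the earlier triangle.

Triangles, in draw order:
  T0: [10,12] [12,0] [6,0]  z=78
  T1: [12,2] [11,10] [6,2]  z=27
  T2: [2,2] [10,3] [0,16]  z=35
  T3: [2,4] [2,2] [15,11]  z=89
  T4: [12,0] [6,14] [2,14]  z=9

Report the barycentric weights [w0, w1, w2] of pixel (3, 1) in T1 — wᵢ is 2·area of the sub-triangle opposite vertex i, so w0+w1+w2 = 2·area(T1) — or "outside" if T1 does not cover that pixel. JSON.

T0:
  2·area = 72  (B↔C swapped to make it positive)
  edge (10, 12)→(6, 0): d=(-4,-12) top-left  bias=+0
  edge (6, 0)→(12, 0): d=(6,0) top-left  bias=+0
  edge (12, 0)→(10, 12): d=(-2,12) right/bottom  bias=-1
    (3,0)@(7, 1): e=[8,6,58] → █
    (4,0)@(9, 1): e=[32,6,34] → █
    (5,0)@(11, 1): e=[56,6,10] → █
    (6,0)@(13, 1): e=[80,6,-14] → ·
    (3,1)@(7, 3): e=[0,18,54] → █  [on edge]
    (6,1)@(13, 3): e=[72,18,-18] → ·
    (3,2)@(7, 5): e=[-8,30,50] → ·
    (4,2)@(9, 5): e=[16,30,26] → █
    (6,2)@(13, 5): e=[64,30,-22] → ·
    (4,3)@(9, 7): e=[8,42,22] → █
    (5,3)@(11, 7): e=[32,42,-2] → ·
    (4,4)@(9, 9): e=[0,54,18] → █  [on edge]
    (5,7)@(11, 15): e=[0,90,-18] → ·  [on edge]
  covered (10 px):
    · · · █ █ █ · · ·
    · · · █ █ █ · · ·
    · · · · █ █ · · ·
    · · · · █ · · · ·
    · · · · █ · · · ·
    · · · · · · · · ·
    · · · · · · · · ·
    · · · · · · · · ·
    · · · · · · · · ·
    · · · · · · · · ·
T1:
  2·area = 48
  edge (12, 2)→(11, 10): d=(-1,8) right/bottom  bias=-1
  edge (11, 10)→(6, 2): d=(-5,-8) top-left  bias=+0
  edge (6, 2)→(12, 2): d=(6,0) top-left  bias=+0
    (3,1)@(7, 3): e=[39,3,6] → █
    (4,1)@(9, 3): e=[23,19,6] → █
    (5,1)@(11, 3): e=[7,35,6] → █
    (6,1)@(13, 3): e=[-9,51,6] → ·
    (3,2)@(7, 5): e=[37,-7,18] → ·
    (4,2)@(9, 5): e=[21,9,18] → █
    (6,2)@(13, 5): e=[-11,41,18] → ·
    (4,3)@(9, 7): e=[19,-1,30] → ·
    (5,3)@(11, 7): e=[3,15,30] → █
    (6,3)@(13, 7): e=[-13,31,30] → ·
    (5,4)@(11, 9): e=[1,5,42] → █
    (6,4)@(13, 9): e=[-15,21,42] → ·
  covered (7 px):
    · · · · · · · · ·
    · · · █ █ █ · · ·
    · · · · █ █ · · ·
    · · · · · █ · · ·
    · · · · · █ · · ·
    · · · · · · · · ·
    · · · · · · · · ·
    · · · · · · · · ·
    · · · · · · · · ·
    · · · · · · · · ·
T2:
  2·area = 114
  edge (2, 2)→(10, 3): d=(8,1) right/bottom  bias=-1
  edge (10, 3)→(0, 16): d=(-10,13) right/bottom  bias=-1
  edge (0, 16)→(2, 2): d=(2,-14) top-left  bias=+0
    (1,1)@(3, 3): e=[7,91,16] → █
    (2,1)@(5, 3): e=[5,65,44] → █
    (3,1)@(7, 3): e=[3,39,72] → █
    (4,1)@(9, 3): e=[1,13,100] → █
    (5,1)@(11, 3): e=[-1,-13,128] → ·
    (1,2)@(3, 5): e=[23,71,20] → █
    (4,2)@(9, 5): e=[17,-7,104] → ·
    (1,3)@(3, 7): e=[39,51,24] → █
    (3,3)@(7, 7): e=[35,-1,80] → ·
    (0,4)@(1, 9): e=[57,57,0] → █  [on edge]
    (3,4)@(7, 9): e=[51,-21,84] → ·
    (0,5)@(1, 11): e=[73,37,4] → █
  covered (15 px):
    · · · · · · · · ·
    · █ █ █ █ · · · ·
    · █ █ █ · · · · ·
    · █ █ · · · · · ·
    █ █ █ · · · · · ·
    █ █ · · · · · · ·
    █ · · · · · · · ·
    · · · · · · · · ·
    · · · · · · · · ·
    · · · · · · · · ·
T3:
  2·area = 26
  edge (2, 4)→(2, 2): d=(0,-2) top-left  bias=+0
  edge (2, 2)→(15, 11): d=(13,9) right/bottom  bias=-1
  edge (15, 11)→(2, 4): d=(-13,-7) top-left  bias=+0
    (1,1)@(3, 3): e=[2,4,20] → █
    (2,1)@(5, 3): e=[6,-14,34] → ·
    (1,2)@(3, 5): e=[2,30,-6] → ·
    (2,2)@(5, 5): e=[6,12,8] → █
    (3,2)@(7, 5): e=[10,-6,22] → ·
    (2,3)@(5, 7): e=[6,38,-18] → ·
    (4,3)@(9, 7): e=[14,2,10] → █
    (5,3)@(11, 7): e=[18,-16,24] → ·
    (4,4)@(9, 9): e=[14,28,-16] → ·
    (7,5)@(15, 11): e=[26,0,0] → ·  [on edge]
  covered (3 px):
    · · · · · · · · ·
    · █ · · · · · · ·
    · · █ · · · · · ·
    · · · · █ · · · ·
    · · · · · · · · ·
    · · · · · · · · ·
    · · · · · · · · ·
    · · · · · · · · ·
    · · · · · · · · ·
    · · · · · · · · ·
T4:
  2·area = 56
  edge (12, 0)→(6, 14): d=(-6,14) right/bottom  bias=-1
  edge (6, 14)→(2, 14): d=(-4,0) right/bottom  bias=-1
  edge (2, 14)→(12, 0): d=(10,-14) top-left  bias=+0
    (4,2)@(9, 5): e=[12,36,8] → █
    (5,2)@(11, 5): e=[-16,36,36] → ·
    (3,3)@(7, 7): e=[28,28,0] → █  [on edge]
    (4,3)@(9, 7): e=[0,28,28] → ·  [on edge]
    (3,4)@(7, 9): e=[16,20,20] → █
    (4,4)@(9, 9): e=[-12,20,48] → ·
    (2,5)@(5, 11): e=[32,12,12] → █
    (4,5)@(9, 11): e=[-24,12,68] → ·
    (1,6)@(3, 13): e=[48,4,4] → █
    (3,6)@(7, 13): e=[-8,4,60] → ·
    (1,7)@(3, 15): e=[36,-4,24] → ·
    (2,7)@(5, 15): e=[8,-4,52] → ·
  covered (7 px):
    · · · · · · · · ·
    · · · · · · · · ·
    · · · · █ · · · ·
    · · · █ · · · · ·
    · · · █ · · · · ·
    · · █ █ · · · · ·
    · █ █ · · · · · ·
    · · · · · · · · ·
    · · · · · · · · ·
    · · · · · · · · ·

Result: [3,6,39]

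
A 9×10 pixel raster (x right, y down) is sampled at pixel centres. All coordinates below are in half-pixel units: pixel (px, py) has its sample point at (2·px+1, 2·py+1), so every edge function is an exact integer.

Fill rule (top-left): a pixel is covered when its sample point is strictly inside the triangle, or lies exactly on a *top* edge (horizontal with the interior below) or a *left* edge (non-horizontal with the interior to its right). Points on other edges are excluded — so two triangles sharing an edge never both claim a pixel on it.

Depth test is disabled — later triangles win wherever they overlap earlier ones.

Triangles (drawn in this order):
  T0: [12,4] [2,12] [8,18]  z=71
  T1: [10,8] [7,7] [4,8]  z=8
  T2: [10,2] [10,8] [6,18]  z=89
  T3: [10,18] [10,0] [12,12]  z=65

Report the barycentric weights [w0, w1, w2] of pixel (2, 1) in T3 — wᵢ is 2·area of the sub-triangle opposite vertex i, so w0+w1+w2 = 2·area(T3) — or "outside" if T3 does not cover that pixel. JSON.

T0:
  2·area = 108  (B↔C swapped to make it positive)
  edge (12, 4)→(8, 18): d=(-4,14) right/bottom  bias=-1
  edge (8, 18)→(2, 12): d=(-6,-6) top-left  bias=+0
  edge (2, 12)→(12, 4): d=(10,-8) top-left  bias=+0
    (5,2)@(11, 5): e=[10,96,2] → X
    (6,2)@(13, 5): e=[-18,108,18] → .
    (4,3)@(9, 7): e=[30,72,6] → X
    (6,3)@(13, 7): e=[-26,96,38] → .
    (3,4)@(7, 9): e=[50,48,10] → X
    (5,4)@(11, 9): e=[-6,72,42] → .
    (0,5)@(1, 11): e=[126,0,-18] → .  [on edge]
    (2,5)@(5, 11): e=[70,24,14] → X
    (5,5)@(11, 11): e=[-14,60,62] → .
    (1,6)@(3, 13): e=[90,0,18] → X  [on edge]
    (5,6)@(11, 13): e=[-22,48,82] → .
    (1,7)@(3, 15): e=[82,-12,38] → .
    (2,7)@(5, 15): e=[54,0,54] → X  [on edge]
    (3,8)@(7, 17): e=[18,0,90] → X  [on edge]
    (4,9)@(9, 19): e=[-18,0,126] → .  [on edge]
  covered (15 px):
    . . . . . . . . .
    . . . . . . . . .
    . . . . . X . . .
    . . . . X X . . .
    . . . X X . . . .
    . . X X X . . . .
    . X X X X . . . .
    . . X X . . . . .
    . . . X . . . . .
    . . . . . . . . .
T1:
  2·area = 6  (B↔C swapped to make it positive)
  edge (10, 8)→(4, 8): d=(-6,0) right/bottom  bias=-1
  edge (4, 8)→(7, 7): d=(3,-1) top-left  bias=+0
  edge (7, 7)→(10, 8): d=(3,1) right/bottom  bias=-1
    (0,2)@(1, 5): e=[18,-12,0] → .  [on edge]
    (6,2)@(13, 5): e=[18,0,-12] → .  [on edge]
    (3,3)@(7, 7): e=[6,0,0] → .  [on edge]
    (0,4)@(1, 9): e=[-6,0,12] → .  [on edge]
    (6,4)@(13, 9): e=[-6,12,0] → .  [on edge]
  covered (0 px):
    . . . . . . . . .
    . . . . . . . . .
    . . . . . . . . .
    . . . . . . . . .
    . . . . . . . . .
    . . . . . . . . .
    . . . . . . . . .
    . . . . . . . . .
    . . . . . . . . .
    . . . . . . . . .
T2:
  2·area = 24
  edge (10, 2)→(10, 8): d=(0,6) right/bottom  bias=-1
  edge (10, 8)→(6, 18): d=(-4,10) right/bottom  bias=-1
  edge (6, 18)→(10, 2): d=(4,-16) top-left  bias=+0
    (4,3)@(9, 7): e=[6,14,4] → X
    (5,3)@(11, 7): e=[-6,-6,36] → .
    (4,4)@(9, 9): e=[6,6,12] → X
    (5,4)@(11, 9): e=[-6,-14,44] → .
    (4,5)@(9, 11): e=[6,-2,20] → .
    (3,7)@(7, 15): e=[18,2,4] → X
    (4,7)@(9, 15): e=[6,-18,36] → .
    (3,8)@(7, 17): e=[18,-6,12] → .
  covered (3 px):
    . . . . . . . . .
    . . . . . . . . .
    . . . . . . . . .
    . . . . X . . . .
    . . . . X . . . .
    . . . . . . . . .
    . . . . . . . . .
    . . . X . . . . .
    . . . . . . . . .
    . . . . . . . . .
T3:
  2·area = 36
  edge (10, 18)→(10, 0): d=(0,-18) top-left  bias=+0
  edge (10, 0)→(12, 12): d=(2,12) right/bottom  bias=-1
  edge (12, 12)→(10, 18): d=(-2,6) right/bottom  bias=-1
    (7,1)@(15, 3): e=[90,-54,0] → .  [on edge]
    (5,3)@(11, 7): e=[18,2,16] → X
    (6,3)@(13, 7): e=[54,-22,4] → .
    (5,4)@(11, 9): e=[18,6,12] → X
    (6,4)@(13, 9): e=[54,-18,0] → .  [on edge]
    (5,5)@(11, 11): e=[18,10,8] → X
    (6,5)@(13, 11): e=[54,-14,-4] → .
    (5,6)@(11, 13): e=[18,14,4] → X
    (6,6)@(13, 13): e=[54,-10,-8] → .
    (5,7)@(11, 15): e=[18,18,0] → .  [on edge]
  covered (4 px):
    . . . . . . . . .
    . . . . . . . . .
    . . . . . . . . .
    . . . . . X . . .
    . . . . . X . . .
    . . . . . X . . .
    . . . . . X . . .
    . . . . . . . . .
    . . . . . . . . .
    . . . . . . . . .

Final: "outside"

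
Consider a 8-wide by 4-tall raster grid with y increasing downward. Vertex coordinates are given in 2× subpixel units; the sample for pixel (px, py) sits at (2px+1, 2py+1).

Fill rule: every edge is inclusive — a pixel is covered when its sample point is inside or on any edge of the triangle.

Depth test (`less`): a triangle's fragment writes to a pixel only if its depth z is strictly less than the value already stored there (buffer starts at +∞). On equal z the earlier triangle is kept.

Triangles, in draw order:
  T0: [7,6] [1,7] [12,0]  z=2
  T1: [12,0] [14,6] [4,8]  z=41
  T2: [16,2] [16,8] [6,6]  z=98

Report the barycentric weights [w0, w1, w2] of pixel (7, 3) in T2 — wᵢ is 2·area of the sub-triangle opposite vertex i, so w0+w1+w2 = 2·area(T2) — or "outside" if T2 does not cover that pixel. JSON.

T0:
  2·area = 31
  edge (7, 6)→(1, 7): d=(-6,1) inclusive
  edge (1, 7)→(12, 0): d=(11,-7) inclusive
  edge (12, 0)→(7, 6): d=(-5,6) inclusive
    (5,0)@(11, 1): e=[26,4,1] → #
    (6,0)@(13, 1): e=[24,18,-11] → ·
    (4,1)@(9, 3): e=[16,12,3] → #
    (5,1)@(11, 3): e=[14,26,-9] → ·
    (2,2)@(5, 5): e=[8,6,17] → #
    (3,2)@(7, 5): e=[6,20,5] → #
    (4,2)@(9, 5): e=[4,34,-7] → ·
    (6,2)@(13, 5): e=[0,62,-31] → ·  [on edge]
    (0,3)@(1, 7): e=[0,0,31] → #  [on edge]
    (1,3)@(3, 7): e=[-2,14,19] → ·
    (2,3)@(5, 7): e=[-4,28,7] → ·
    (3,3)@(7, 7): e=[-6,42,-5] → ·
  covered (5 px):
    · · · · · # · ·
    · · · · # · · ·
    · · # # · · · ·
    # · · · · · · ·
T1:
  2·area = 64
  edge (12, 0)→(14, 6): d=(2,6) inclusive
  edge (14, 6)→(4, 8): d=(-10,2) inclusive
  edge (4, 8)→(12, 0): d=(8,-8) inclusive
    (5,0)@(11, 1): e=[8,56,0] → #  [on edge]
    (6,0)@(13, 1): e=[-4,52,16] → ·
    (4,1)@(9, 3): e=[24,40,0] → #  [on edge]
    (6,1)@(13, 3): e=[0,32,32] → #  [on edge]
    (7,1)@(15, 3): e=[-12,28,48] → ·
    (3,2)@(7, 5): e=[40,24,0] → #  [on edge]
    (7,2)@(15, 5): e=[-8,8,64] → ·
    (2,3)@(5, 7): e=[56,8,0] → #  [on edge]
    (4,3)@(9, 7): e=[32,0,32] → #  [on edge]
    (5,3)@(11, 7): e=[20,-4,48] → ·
    (6,3)@(13, 7): e=[8,-8,64] → ·
  covered (11 px):
    · · · · · # · ·
    · · · · # # # ·
    · · · # # # # ·
    · · # # # · · ·
T2:
  2·area = 60
  edge (16, 2)→(16, 8): d=(0,6) inclusive
  edge (16, 8)→(6, 6): d=(-10,-2) inclusive
  edge (6, 6)→(16, 2): d=(10,-4) inclusive
    (7,1)@(15, 3): e=[6,48,6] → #
    (0,2)@(1, 5): e=[90,0,-30] → ·  [on edge]
    (4,2)@(9, 5): e=[42,16,2] → #
    (5,2)@(11, 5): e=[30,20,10] → #
    (6,2)@(13, 5): e=[18,24,18] → #
    (4,3)@(9, 7): e=[42,-4,22] → ·
    (5,3)@(11, 7): e=[30,0,30] → #  [on edge]
  covered (8 px):
    · · · · · · · ·
    · · · · · · · #
    · · · · # # # #
    · · · · · # # #

Final: [8,46,6]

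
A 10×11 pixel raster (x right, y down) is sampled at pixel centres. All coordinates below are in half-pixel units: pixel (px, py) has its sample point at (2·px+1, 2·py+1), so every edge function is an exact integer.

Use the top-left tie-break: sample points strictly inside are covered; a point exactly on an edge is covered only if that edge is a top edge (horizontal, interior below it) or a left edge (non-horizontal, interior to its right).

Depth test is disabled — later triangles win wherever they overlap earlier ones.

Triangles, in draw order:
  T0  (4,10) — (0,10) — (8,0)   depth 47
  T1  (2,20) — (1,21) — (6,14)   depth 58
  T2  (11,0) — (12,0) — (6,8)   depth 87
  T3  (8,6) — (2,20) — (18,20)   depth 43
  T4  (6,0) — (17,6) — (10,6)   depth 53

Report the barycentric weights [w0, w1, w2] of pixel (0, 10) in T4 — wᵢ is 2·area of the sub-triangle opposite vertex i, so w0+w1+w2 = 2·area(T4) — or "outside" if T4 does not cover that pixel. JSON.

T0:
  2·area = 40
  edge (4, 10)→(0, 10): d=(-4,0) right/bottom  bias=-1
  edge (0, 10)→(8, 0): d=(8,-10) top-left  bias=+0
  edge (8, 0)→(4, 10): d=(-4,10) right/bottom  bias=-1
    (2,2)@(5, 5): e=[20,10,10] → #
    (3,2)@(7, 5): e=[20,30,-10] → ·
    (1,3)@(3, 7): e=[12,6,22] → #
    (3,3)@(7, 7): e=[12,46,-18] → ·
    (0,4)@(1, 9): e=[4,2,34] → #
    (2,4)@(5, 9): e=[4,42,-6] → ·
    (0,5)@(1, 11): e=[-4,18,26] → ·
    (1,5)@(3, 11): e=[-4,38,6] → ·
  covered (5 px):
    · · · · · · · · · ·
    · · · · · · · · · ·
    · · # · · · · · · ·
    · # # · · · · · · ·
    # # · · · · · · · ·
    · · · · · · · · · ·
    · · · · · · · · · ·
    · · · · · · · · · ·
    · · · · · · · · · ·
    · · · · · · · · · ·
    · · · · · · · · · ·
T1:
  2·area = 2
  edge (2, 20)→(1, 21): d=(-1,1) right/bottom  bias=-1
  edge (1, 21)→(6, 14): d=(5,-7) top-left  bias=+0
  edge (6, 14)→(2, 20): d=(-4,6) right/bottom  bias=-1
    (9,1)@(19, 3): e=[0,36,-34] → ·  [on edge]
    (8,2)@(17, 5): e=[0,32,-30] → ·  [on edge]
    (5,3)@(11, 7): e=[4,0,-2] → ·  [on edge]
    (7,3)@(15, 7): e=[0,28,-26] → ·  [on edge]
    (6,4)@(13, 9): e=[0,24,-22] → ·  [on edge]
    (5,5)@(11, 11): e=[0,20,-18] → ·  [on edge]
    (4,6)@(9, 13): e=[0,16,-14] → ·  [on edge]
    (3,7)@(7, 15): e=[0,12,-10] → ·  [on edge]
    (2,8)@(5, 17): e=[0,8,-6] → ·  [on edge]
    (1,9)@(3, 19): e=[0,4,-2] → ·  [on edge]
    (0,10)@(1, 21): e=[0,0,2] → ·  [on edge]
  covered (0 px):
    · · · · · · · · · ·
    · · · · · · · · · ·
    · · · · · · · · · ·
    · · · · · · · · · ·
    · · · · · · · · · ·
    · · · · · · · · · ·
    · · · · · · · · · ·
    · · · · · · · · · ·
    · · · · · · · · · ·
    · · · · · · · · · ·
    · · · · · · · · · ·
T2:
  2·area = 8
  edge (11, 0)→(12, 0): d=(1,0) top-left  bias=+0
  edge (12, 0)→(6, 8): d=(-6,8) right/bottom  bias=-1
  edge (6, 8)→(11, 0): d=(5,-8) top-left  bias=+0
    (5,0)@(11, 1): e=[1,2,5] → #
    (6,0)@(13, 1): e=[1,-14,21] → ·
    (5,1)@(11, 3): e=[3,-10,15] → ·
  covered (1 px):
    · · · · · # · · · ·
    · · · · · · · · · ·
    · · · · · · · · · ·
    · · · · · · · · · ·
    · · · · · · · · · ·
    · · · · · · · · · ·
    · · · · · · · · · ·
    · · · · · · · · · ·
    · · · · · · · · · ·
    · · · · · · · · · ·
    · · · · · · · · · ·
T3:
  2·area = 224  (B↔C swapped to make it positive)
  edge (8, 6)→(18, 20): d=(10,14) right/bottom  bias=-1
  edge (18, 20)→(2, 20): d=(-16,0) right/bottom  bias=-1
  edge (2, 20)→(8, 6): d=(6,-14) top-left  bias=+0
    (3,4)@(7, 9): e=[44,176,4] → #
    (4,4)@(9, 9): e=[16,176,32] → #
    (5,4)@(11, 9): e=[-12,176,60] → ·
    (3,5)@(7, 11): e=[64,144,16] → #
    (5,5)@(11, 11): e=[8,144,72] → #
    (6,5)@(13, 11): e=[-20,144,100] → ·
    (2,6)@(5, 13): e=[112,112,0] → #  [on edge]
    (6,6)@(13, 13): e=[0,112,112] → ·  [on edge]
    (2,7)@(5, 15): e=[132,80,12] → #
    (6,7)@(13, 15): e=[20,80,124] → #
    (7,7)@(15, 15): e=[-8,80,152] → ·
    (2,8)@(5, 17): e=[152,48,24] → #
  covered (28 px):
    · · · · · · · · · ·
    · · · · · · · · · ·
    · · · · · · · · · ·
    · · · · · · · · · ·
    · · · # # · · · · ·
    · · · # # # · · · ·
    · · # # # # · · · ·
    · · # # # # # · · ·
    · · # # # # # # · ·
    · # # # # # # # # ·
    · · · · · · · · · ·
T4:
  2·area = 42
  edge (6, 0)→(17, 6): d=(11,6) right/bottom  bias=-1
  edge (17, 6)→(10, 6): d=(-7,0) right/bottom  bias=-1
  edge (10, 6)→(6, 0): d=(-4,-6) top-left  bias=+0
    (3,0)@(7, 1): e=[5,35,2] → #
    (4,0)@(9, 1): e=[-7,35,14] → ·
    (3,1)@(7, 3): e=[27,21,-6] → ·
    (4,1)@(9, 3): e=[15,21,6] → #
    (5,1)@(11, 3): e=[3,21,18] → #
    (6,1)@(13, 3): e=[-9,21,30] → ·
    (4,2)@(9, 5): e=[37,7,-2] → ·
    (5,2)@(11, 5): e=[25,7,10] → #
    (6,2)@(13, 5): e=[13,7,22] → #
    (7,2)@(15, 5): e=[1,7,34] → #
    (8,2)@(17, 5): e=[-11,7,46] → ·
    (5,3)@(11, 7): e=[47,-7,2] → ·
  covered (6 px):
    · · · # · · · · · ·
    · · · · # # · · · ·
    · · · · · # # # · ·
    · · · · · · · · · ·
    · · · · · · · · · ·
    · · · · · · · · · ·
    · · · · · · · · · ·
    · · · · · · · · · ·
    · · · · · · · · · ·
    · · · · · · · · · ·
    · · · · · · · · · ·

Result: "outside"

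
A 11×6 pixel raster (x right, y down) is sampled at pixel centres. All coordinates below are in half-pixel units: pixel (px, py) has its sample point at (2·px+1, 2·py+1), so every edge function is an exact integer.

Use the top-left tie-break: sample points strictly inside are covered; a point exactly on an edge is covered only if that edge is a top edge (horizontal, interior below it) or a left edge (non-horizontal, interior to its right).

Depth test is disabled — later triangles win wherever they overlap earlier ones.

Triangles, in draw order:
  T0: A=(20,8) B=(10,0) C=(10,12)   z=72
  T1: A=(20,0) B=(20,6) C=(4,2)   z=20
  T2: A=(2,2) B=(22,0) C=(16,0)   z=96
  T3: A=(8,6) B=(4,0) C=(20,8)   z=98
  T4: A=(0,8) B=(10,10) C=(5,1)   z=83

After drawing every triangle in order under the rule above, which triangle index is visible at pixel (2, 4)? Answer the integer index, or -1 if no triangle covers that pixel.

T0:
  2·area = 120  (B↔C swapped to make it positive)
  edge (20, 8)→(10, 12): d=(-10,4) right/bottom  bias=-1
  edge (10, 12)→(10, 0): d=(0,-12) top-left  bias=+0
  edge (10, 0)→(20, 8): d=(10,8) right/bottom  bias=-1
    (5,0)@(11, 1): e=[106,12,2] → #
    (6,0)@(13, 1): e=[98,36,-14] → ·
    (5,1)@(11, 3): e=[86,12,22] → #
    (6,1)@(13, 3): e=[78,36,6] → #
    (7,1)@(15, 3): e=[70,60,-10] → ·
    (5,2)@(11, 5): e=[66,12,42] → #
    (7,2)@(15, 5): e=[50,60,10] → #
    (8,2)@(17, 5): e=[42,84,-6] → ·
    (5,3)@(11, 7): e=[46,12,62] → #
    (8,3)@(17, 7): e=[22,84,14] → #
    (9,3)@(19, 7): e=[14,108,-2] → ·
    (5,4)@(11, 9): e=[26,12,82] → #
  covered (15 px):
    · · · · · # · · · · ·
    · · · · · # # · · · ·
    · · · · · # # # · · ·
    · · · · · # # # # · ·
    · · · · · # # # # · ·
    · · · · · # · · · · ·
T1:
  2·area = 96
  edge (20, 0)→(20, 6): d=(0,6) right/bottom  bias=-1
  edge (20, 6)→(4, 2): d=(-16,-4) top-left  bias=+0
  edge (4, 2)→(20, 0): d=(16,-2) top-left  bias=+0
    (6,0)@(13, 1): e=[42,52,2] → #
    (7,0)@(15, 1): e=[30,60,6] → #
    (8,0)@(17, 1): e=[18,68,10] → #
    (9,0)@(19, 1): e=[6,76,14] → #
    (10,0)@(21, 1): e=[-6,84,18] → ·
    (4,1)@(9, 3): e=[66,4,26] → #
    (5,1)@(11, 3): e=[54,12,30] → #
    (10,1)@(21, 3): e=[-6,52,50] → ·
    (4,2)@(9, 5): e=[66,-28,58] → ·
    (5,2)@(11, 5): e=[54,-20,62] → ·
    (6,2)@(13, 5): e=[42,-12,66] → ·
    (7,2)@(15, 5): e=[30,-4,70] → ·
  covered (12 px):
    · · · · · · # # # # ·
    · · · · # # # # # # ·
    · · · · · · · · # # ·
    · · · · · · · · · · ·
    · · · · · · · · · · ·
    · · · · · · · · · · ·
T2:
  2·area = 12  (B↔C swapped to make it positive)
  edge (2, 2)→(16, 0): d=(14,-2) top-left  bias=+0
  edge (16, 0)→(22, 0): d=(6,0) top-left  bias=+0
  edge (22, 0)→(2, 2): d=(-20,2) right/bottom  bias=-1
    (4,0)@(9, 1): e=[0,6,6] → #  [on edge]
    (5,0)@(11, 1): e=[4,6,2] → #
    (6,0)@(13, 1): e=[8,6,-2] → ·
    (4,1)@(9, 3): e=[28,18,-34] → ·
    (5,1)@(11, 3): e=[32,18,-38] → ·
  covered (2 px):
    · · · · # # · · · · ·
    · · · · · · · · · · ·
    · · · · · · · · · · ·
    · · · · · · · · · · ·
    · · · · · · · · · · ·
    · · · · · · · · · · ·
T3:
  2·area = 64
  edge (8, 6)→(4, 0): d=(-4,-6) top-left  bias=+0
  edge (4, 0)→(20, 8): d=(16,8) right/bottom  bias=-1
  edge (20, 8)→(8, 6): d=(-12,-2) top-left  bias=+0
    (2,0)@(5, 1): e=[2,8,54] → #
    (3,0)@(7, 1): e=[14,-8,58] → ·
    (2,1)@(5, 3): e=[-6,40,30] → ·
    (3,1)@(7, 3): e=[6,24,34] → #
    (4,1)@(9, 3): e=[18,8,38] → #
    (5,1)@(11, 3): e=[30,-8,42] → ·
    (3,2)@(7, 5): e=[-2,56,10] → ·
    (4,2)@(9, 5): e=[10,40,14] → #
    (5,2)@(11, 5): e=[22,24,18] → #
    (6,2)@(13, 5): e=[34,8,22] → #
    (7,2)@(15, 5): e=[46,-8,26] → ·
    (4,3)@(9, 7): e=[2,72,-10] → ·
  covered (8 px):
    · · # · · · · · · · ·
    · · · # # · · · · · ·
    · · · · # # # · · · ·
    · · · · · · · # # · ·
    · · · · · · · · · · ·
    · · · · · · · · · · ·
T4:
  2·area = 80  (B↔C swapped to make it positive)
  edge (0, 8)→(5, 1): d=(5,-7) top-left  bias=+0
  edge (5, 1)→(10, 10): d=(5,9) right/bottom  bias=-1
  edge (10, 10)→(0, 8): d=(-10,-2) top-left  bias=+0
    (2,0)@(5, 1): e=[0,0,80] → ·  [on edge]
    (2,1)@(5, 3): e=[10,10,60] → #
    (3,1)@(7, 3): e=[24,-8,64] → ·
    (1,2)@(3, 5): e=[6,38,36] → #
    (3,2)@(7, 5): e=[34,2,44] → #
    (4,2)@(9, 5): e=[48,-16,48] → ·
    (0,3)@(1, 7): e=[2,66,12] → #
    (4,3)@(9, 7): e=[58,-6,28] → ·
    (0,4)@(1, 9): e=[12,76,-8] → ·
    (1,4)@(3, 9): e=[26,58,-4] → ·
    (2,4)@(5, 9): e=[40,40,0] → #  [on edge]
    (4,4)@(9, 9): e=[68,4,8] → #
    (7,5)@(15, 11): e=[120,-40,0] → ·  [on edge]
  covered (11 px):
    · · · · · · · · · · ·
    · · # · · · · · · · ·
    · # # # · · · · · · ·
    # # # # · · · · · · ·
    · · # # # · · · · · ·
    · · · · · · · · · · ·

Z-buffer (winner per pixel, '.' = empty):
  . . 3 . 2 2 1 1 1 1 .
  . . 4 3 3 1 1 1 1 1 .
  . 4 4 4 3 3 3 0 1 1 .
  4 4 4 4 . 0 0 3 3 . .
  . . 4 4 4 0 0 0 0 . .
  . . . . . 0 . . . . .

Answer: 4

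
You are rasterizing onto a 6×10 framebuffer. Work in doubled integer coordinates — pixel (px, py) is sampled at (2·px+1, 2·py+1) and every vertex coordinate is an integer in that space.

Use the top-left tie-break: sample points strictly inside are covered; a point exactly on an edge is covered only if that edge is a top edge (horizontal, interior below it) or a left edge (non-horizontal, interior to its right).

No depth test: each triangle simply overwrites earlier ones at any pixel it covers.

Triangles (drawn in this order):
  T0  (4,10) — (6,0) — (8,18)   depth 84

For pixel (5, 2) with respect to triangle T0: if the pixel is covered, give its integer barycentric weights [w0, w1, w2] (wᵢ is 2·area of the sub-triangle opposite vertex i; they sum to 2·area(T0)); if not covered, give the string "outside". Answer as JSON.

T0:
  2·area = 56
  edge (4, 10)→(6, 0): d=(2,-10) top-left  bias=+0
  edge (6, 0)→(8, 18): d=(2,18) right/bottom  bias=-1
  edge (8, 18)→(4, 10): d=(-4,-8) top-left  bias=+0
    (2,2)@(5, 5): e=[0,28,28] → █  [on edge]
    (3,2)@(7, 5): e=[20,-8,44] → ·
    (2,3)@(5, 7): e=[4,32,20] → █
    (3,3)@(7, 7): e=[24,-4,36] → ·
    (2,4)@(5, 9): e=[8,36,12] → █
    (3,4)@(7, 9): e=[28,0,28] → ·  [on edge]
    (2,5)@(5, 11): e=[12,40,4] → █
    (3,5)@(7, 11): e=[32,4,20] → █
    (4,5)@(9, 11): e=[52,-32,36] → ·
    (2,6)@(5, 13): e=[16,44,-4] → ·
    (3,6)@(7, 13): e=[36,8,12] → █
    (4,6)@(9, 13): e=[56,-28,28] → ·
    (1,7)@(3, 15): e=[0,84,-28] → ·  [on edge]
  covered (7 px):
    · · · · · ·
    · · · · · ·
    · · █ · · ·
    · · █ · · ·
    · · █ · · ·
    · · █ █ · ·
    · · · █ · ·
    · · · █ · ·
    · · · · · ·
    · · · · · ·

Final: "outside"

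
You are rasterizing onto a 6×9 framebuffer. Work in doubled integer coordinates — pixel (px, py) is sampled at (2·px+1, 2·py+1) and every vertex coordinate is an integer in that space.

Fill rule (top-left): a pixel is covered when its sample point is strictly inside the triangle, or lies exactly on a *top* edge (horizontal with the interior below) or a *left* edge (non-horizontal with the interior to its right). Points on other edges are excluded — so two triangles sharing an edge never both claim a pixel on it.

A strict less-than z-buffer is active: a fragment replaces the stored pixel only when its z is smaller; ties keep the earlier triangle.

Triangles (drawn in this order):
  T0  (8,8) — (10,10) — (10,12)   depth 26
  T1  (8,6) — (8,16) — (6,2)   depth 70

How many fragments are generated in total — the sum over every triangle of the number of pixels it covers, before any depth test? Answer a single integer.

T0:
  2·area = 4
  edge (8, 8)→(10, 10): d=(2,2) right/bottom  bias=-1
  edge (10, 10)→(10, 12): d=(0,2) right/bottom  bias=-1
  edge (10, 12)→(8, 8): d=(-2,-4) top-left  bias=+0
    (0,0)@(1, 1): e=[0,18,-14] → .  [on edge]
    (1,1)@(3, 3): e=[0,14,-10] → .  [on edge]
    (2,2)@(5, 5): e=[0,10,-6] → .  [on edge]
    (3,3)@(7, 7): e=[0,6,-2] → .  [on edge]
    (4,4)@(9, 9): e=[0,2,2] → .  [on edge]
    (5,5)@(11, 11): e=[0,-2,6] → .  [on edge]
  covered (0 px):
    . . . . . .
    . . . . . .
    . . . . . .
    . . . . . .
    . . . . . .
    . . . . . .
    . . . . . .
    . . . . . .
    . . . . . .
T1:
  2·area = 20
  edge (8, 6)→(8, 16): d=(0,10) right/bottom  bias=-1
  edge (8, 16)→(6, 2): d=(-2,-14) top-left  bias=+0
  edge (6, 2)→(8, 6): d=(2,4) right/bottom  bias=-1
    (3,2)@(7, 5): e=[10,8,2] → X
    (4,2)@(9, 5): e=[-10,36,-6] → .
    (3,3)@(7, 7): e=[10,4,6] → X
    (4,3)@(9, 7): e=[-10,32,-2] → .
    (3,4)@(7, 9): e=[10,0,10] → X  [on edge]
    (4,4)@(9, 9): e=[-10,28,2] → .
    (3,5)@(7, 11): e=[10,-4,14] → .
  covered (3 px):
    . . . . . .
    . . . . . .
    . . . X . .
    . . . X . .
    . . . X . .
    . . . . . .
    . . . . . .
    . . . . . .
    . . . . . .

Final: 3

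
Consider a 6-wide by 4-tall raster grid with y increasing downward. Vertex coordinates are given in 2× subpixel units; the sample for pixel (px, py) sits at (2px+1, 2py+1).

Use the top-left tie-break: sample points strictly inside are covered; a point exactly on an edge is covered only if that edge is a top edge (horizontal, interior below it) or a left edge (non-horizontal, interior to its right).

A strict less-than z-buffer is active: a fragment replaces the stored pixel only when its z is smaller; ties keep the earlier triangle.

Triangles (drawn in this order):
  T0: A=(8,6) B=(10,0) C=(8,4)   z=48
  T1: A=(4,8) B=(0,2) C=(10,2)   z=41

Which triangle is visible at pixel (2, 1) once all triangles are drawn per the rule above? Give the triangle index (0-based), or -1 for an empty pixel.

T0:
  2·area = 4  (B↔C swapped to make it positive)
  edge (8, 6)→(8, 4): d=(0,-2) top-left  bias=+0
  edge (8, 4)→(10, 0): d=(2,-4) top-left  bias=+0
  edge (10, 0)→(8, 6): d=(-2,6) right/bottom  bias=-1
    (4,1)@(9, 3): e=[2,2,0] → ·  [on edge]
  covered (0 px):
    · · · · · ·
    · · · · · ·
    · · · · · ·
    · · · · · ·
T1:
  2·area = 60
  edge (4, 8)→(0, 2): d=(-4,-6) top-left  bias=+0
  edge (0, 2)→(10, 2): d=(10,0) top-left  bias=+0
  edge (10, 2)→(4, 8): d=(-6,6) right/bottom  bias=-1
    (5,0)@(11, 1): e=[70,-10,0] → ·  [on edge]
    (0,1)@(1, 3): e=[2,10,48] → █
    (1,1)@(3, 3): e=[14,10,36] → █
    (2,1)@(5, 3): e=[26,10,24] → █
    (3,1)@(7, 3): e=[38,10,12] → █
    (4,1)@(9, 3): e=[50,10,0] → ·  [on edge]
    (0,2)@(1, 5): e=[-6,30,36] → ·
    (1,2)@(3, 5): e=[6,30,24] → █
    (3,2)@(7, 5): e=[30,30,0] → ·  [on edge]
    (1,3)@(3, 7): e=[-2,50,12] → ·
    (2,3)@(5, 7): e=[10,50,0] → ·  [on edge]
  covered (6 px):
    · · · · · ·
    █ █ █ █ · ·
    · █ █ · · ·
    · · · · · ·

Z-buffer (winner per pixel, '.' = empty):
  . . . . . .
  1 1 1 1 . .
  . 1 1 . . .
  . . . . . .

Result: 1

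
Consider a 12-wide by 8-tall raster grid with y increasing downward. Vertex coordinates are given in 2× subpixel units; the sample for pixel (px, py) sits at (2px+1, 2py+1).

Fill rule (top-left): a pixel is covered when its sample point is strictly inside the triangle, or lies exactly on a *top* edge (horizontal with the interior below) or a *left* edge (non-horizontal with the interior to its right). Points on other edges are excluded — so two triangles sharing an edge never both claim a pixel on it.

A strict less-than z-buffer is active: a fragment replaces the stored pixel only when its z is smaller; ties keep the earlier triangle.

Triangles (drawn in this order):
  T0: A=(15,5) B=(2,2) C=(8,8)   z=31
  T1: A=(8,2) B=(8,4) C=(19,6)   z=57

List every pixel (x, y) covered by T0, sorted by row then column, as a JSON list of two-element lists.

T0:
  2·area = 60  (B↔C swapped to make it positive)
  edge (15, 5)→(8, 8): d=(-7,3) right/bottom  bias=-1
  edge (8, 8)→(2, 2): d=(-6,-6) top-left  bias=+0
  edge (2, 2)→(15, 5): d=(13,3) right/bottom  bias=-1
    (0,0)@(1, 1): e=[70,0,-10] → .  [on edge]
    (1,1)@(3, 3): e=[50,0,10] → X  [on edge]
    (2,1)@(5, 3): e=[44,12,4] → X
    (3,1)@(7, 3): e=[38,24,-2] → .
    (1,2)@(3, 5): e=[36,-12,36] → .
    (2,2)@(5, 5): e=[30,0,30] → X  [on edge]
    (3,2)@(7, 5): e=[24,12,24] → X
    (4,2)@(9, 5): e=[18,24,18] → X
    (5,2)@(11, 5): e=[12,36,12] → X
    (6,2)@(13, 5): e=[6,48,6] → X
    (7,2)@(15, 5): e=[0,60,0] → .  [on edge]
    (2,3)@(5, 7): e=[16,-12,56] → .
    (3,3)@(7, 7): e=[10,0,50] → X  [on edge]
    (4,4)@(9, 9): e=[-10,0,70] → .  [on edge]
    (0,5)@(1, 11): e=[0,-60,120] → .  [on edge]
    (5,5)@(11, 11): e=[-30,0,90] → .  [on edge]
    (6,6)@(13, 13): e=[-50,0,110] → .  [on edge]
    (7,7)@(15, 15): e=[-70,0,130] → .  [on edge]
  covered (9 px):
    . . . . . . . . . . . .
    . X X . . . . . . . . .
    . . X X X X X . . . . .
    . . . X X . . . . . . .
    . . . . . . . . . . . .
    . . . . . . . . . . . .
    . . . . . . . . . . . .
    . . . . . . . . . . . .
T1:
  2·area = 22  (B↔C swapped to make it positive)
  edge (8, 2)→(19, 6): d=(11,4) right/bottom  bias=-1
  edge (19, 6)→(8, 4): d=(-11,-2) top-left  bias=+0
  edge (8, 4)→(8, 2): d=(0,-2) top-left  bias=+0
    (4,1)@(9, 3): e=[7,13,2] → X
    (5,1)@(11, 3): e=[-1,17,6] → .
    (4,2)@(9, 5): e=[29,-9,2] → .
    (7,2)@(15, 5): e=[5,3,14] → X
    (8,2)@(17, 5): e=[-3,7,18] → .
    (7,3)@(15, 7): e=[27,-19,14] → .
  covered (2 px):
    . . . . . . . . . . . .
    . . . . X . . . . . . .
    . . . . . . . X . . . .
    . . . . . . . . . . . .
    . . . . . . . . . . . .
    . . . . . . . . . . . .
    . . . . . . . . . . . .
    . . . . . . . . . . . .

Answer: [[1,1],[2,1],[2,2],[3,2],[4,2],[5,2],[6,2],[3,3],[4,3]]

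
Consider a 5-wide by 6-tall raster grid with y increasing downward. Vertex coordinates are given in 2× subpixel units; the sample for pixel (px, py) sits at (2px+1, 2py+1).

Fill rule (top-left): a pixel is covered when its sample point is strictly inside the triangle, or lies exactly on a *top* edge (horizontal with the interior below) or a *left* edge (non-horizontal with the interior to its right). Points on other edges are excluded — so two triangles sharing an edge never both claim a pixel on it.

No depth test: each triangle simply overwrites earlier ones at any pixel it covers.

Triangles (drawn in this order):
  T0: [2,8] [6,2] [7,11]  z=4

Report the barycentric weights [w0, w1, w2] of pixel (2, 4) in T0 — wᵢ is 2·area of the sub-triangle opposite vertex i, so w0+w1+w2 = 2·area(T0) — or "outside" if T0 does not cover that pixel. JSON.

T0:
  2·area = 42
  edge (2, 8)→(6, 2): d=(4,-6) top-left  bias=+0
  edge (6, 2)→(7, 11): d=(1,9) right/bottom  bias=-1
  edge (7, 11)→(2, 8): d=(-5,-3) top-left  bias=+0
    (2,2)@(5, 5): e=[6,12,24] → X
    (3,2)@(7, 5): e=[18,-6,30] → .
    (1,3)@(3, 7): e=[2,32,8] → X
    (3,3)@(7, 7): e=[26,-4,20] → .
    (1,4)@(3, 9): e=[10,34,-2] → .
    (2,4)@(5, 9): e=[22,16,4] → X
    (3,4)@(7, 9): e=[34,-2,10] → .
    (2,5)@(5, 11): e=[30,18,-6] → .
    (3,5)@(7, 11): e=[42,0,0] → .  [on edge]
  covered (4 px):
    . . . . .
    . . . . .
    . . X . .
    . X X . .
    . . X . .
    . . . . .

Result: [16,4,22]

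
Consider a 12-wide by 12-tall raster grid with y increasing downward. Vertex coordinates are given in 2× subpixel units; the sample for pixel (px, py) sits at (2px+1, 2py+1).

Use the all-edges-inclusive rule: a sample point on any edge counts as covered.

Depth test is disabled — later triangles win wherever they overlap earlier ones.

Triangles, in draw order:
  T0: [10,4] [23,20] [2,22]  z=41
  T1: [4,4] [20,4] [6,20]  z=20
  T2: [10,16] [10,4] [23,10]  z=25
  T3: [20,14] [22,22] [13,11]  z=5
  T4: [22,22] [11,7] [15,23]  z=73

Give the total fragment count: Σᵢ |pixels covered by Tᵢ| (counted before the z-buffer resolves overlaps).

T0:
  2·area = 362
  edge (10, 4)→(23, 20): d=(13,16) inclusive
  edge (23, 20)→(2, 22): d=(-21,2) inclusive
  edge (2, 22)→(10, 4): d=(8,-18) inclusive
    (4,3)@(9, 7): e=[55,301,6] → X
    (5,3)@(11, 7): e=[23,297,42] → X
    (6,3)@(13, 7): e=[-9,293,78] → .
    (4,4)@(9, 9): e=[81,259,22] → X
    (6,4)@(13, 9): e=[17,251,94] → X
    (7,4)@(15, 9): e=[-15,247,130] → .
    (3,5)@(7, 11): e=[139,221,2] → X
    (7,5)@(15, 11): e=[11,205,146] → X
    (8,5)@(17, 11): e=[-21,201,182] → .
    (3,6)@(7, 13): e=[165,179,18] → X
    (8,6)@(17, 13): e=[5,159,198] → X
    (9,6)@(19, 13): e=[-27,155,234] → .
  covered (44 px):
    . . . . . . . . . . . .
    . . . . . . . . . . . .
    . . . . . . . . . . . .
    . . . . X X . . . . . .
    . . . . X X X . . . . .
    . . . X X X X X . . . .
    . . . X X X X X X . . .
    . . . X X X X X X . . .
    . . X X X X X X X X . .
    . . X X X X X X X X X .
    . X X X X X . . . . . .
    . . . . . . . . . . . .
T1:
  2·area = 256
  edge (4, 4)→(20, 4): d=(16,0) inclusive
  edge (20, 4)→(6, 20): d=(-14,16) inclusive
  edge (6, 20)→(4, 4): d=(-2,-16) inclusive
    (2,2)@(5, 5): e=[16,226,14] → X
    (3,2)@(7, 5): e=[16,194,46] → X
    (4,2)@(9, 5): e=[16,162,78] → X
    (5,2)@(11, 5): e=[16,130,110] → X
    (6,2)@(13, 5): e=[16,98,142] → X
    (7,2)@(15, 5): e=[16,66,174] → X
    (8,2)@(17, 5): e=[16,34,206] → X
    (9,2)@(19, 5): e=[16,2,238] → X
    (10,2)@(21, 5): e=[16,-30,270] → .
    (2,3)@(5, 7): e=[48,198,10] → X
    (9,3)@(19, 7): e=[48,-26,234] → .
    (2,4)@(5, 9): e=[80,170,6] → X
  covered (32 px):
    . . . . . . . . . . . .
    . . . . . . . . . . . .
    . . X X X X X X X X . .
    . . X X X X X X X . . .
    . . X X X X X X . . . .
    . . X X X X X . . . . .
    . . . X X X . . . . . .
    . . . X X . . . . . . .
    . . . X . . . . . . . .
    . . . . . . . . . . . .
    . . . . . . . . . . . .
    . . . . . . . . . . . .
T2:
  2·area = 156
  edge (10, 16)→(10, 4): d=(0,-12) inclusive
  edge (10, 4)→(23, 10): d=(13,6) inclusive
  edge (23, 10)→(10, 16): d=(-13,6) inclusive
    (5,2)@(11, 5): e=[12,7,137] → X
    (6,2)@(13, 5): e=[36,-5,125] → .
    (5,3)@(11, 7): e=[12,33,111] → X
    (6,3)@(13, 7): e=[36,21,99] → X
    (7,3)@(15, 7): e=[60,9,87] → X
    (8,3)@(17, 7): e=[84,-3,75] → .
    (5,4)@(11, 9): e=[12,59,85] → X
    (8,4)@(17, 9): e=[84,23,49] → X
    (9,4)@(19, 9): e=[108,11,37] → X
    (10,4)@(21, 9): e=[132,-1,25] → .
    (5,5)@(11, 11): e=[12,85,59] → X
    (10,5)@(21, 11): e=[132,25,-1] → .
  covered (18 px):
    . . . . . . . . . . . .
    . . . . . . . . . . . .
    . . . . . X . . . . . .
    . . . . . X X X . . . .
    . . . . . X X X X X . .
    . . . . . X X X X X . .
    . . . . . X X X . . . .
    . . . . . X . . . . . .
    . . . . . . . . . . . .
    . . . . . . . . . . . .
    . . . . . . . . . . . .
    . . . . . . . . . . . .
T3:
  2·area = 50
  edge (20, 14)→(22, 22): d=(2,8) inclusive
  edge (22, 22)→(13, 11): d=(-9,-11) inclusive
  edge (13, 11)→(20, 14): d=(7,3) inclusive
    (6,5)@(13, 11): e=[50,0,0] → X  [on edge]
    (7,5)@(15, 11): e=[34,22,-6] → .
    (6,6)@(13, 13): e=[54,-18,14] → .
    (7,6)@(15, 13): e=[38,4,8] → X
    (8,6)@(17, 13): e=[22,26,2] → X
    (9,6)@(19, 13): e=[6,48,-4] → .
    (7,7)@(15, 15): e=[42,-14,22] → .
    (8,7)@(17, 15): e=[26,8,16] → X
    (9,7)@(19, 15): e=[10,30,10] → X
    (10,7)@(21, 15): e=[-6,52,4] → .
    (8,8)@(17, 17): e=[30,-10,30] → .
    (9,8)@(19, 17): e=[14,12,24] → X
  covered (7 px):
    . . . . . . . . . . . .
    . . . . . . . . . . . .
    . . . . . . . . . . . .
    . . . . . . . . . . . .
    . . . . . . . . . . . .
    . . . . . . X . . . . .
    . . . . . . . X X . . .
    . . . . . . . . X X . .
    . . . . . . . . . X . .
    . . . . . . . . . . X .
    . . . . . . . . . . . .
    . . . . . . . . . . . .
T4:
  2·area = 116  (B↔C swapped to make it positive)
  edge (22, 22)→(15, 23): d=(-7,1) inclusive
  edge (15, 23)→(11, 7): d=(-4,-16) inclusive
  edge (11, 7)→(22, 22): d=(11,15) inclusive
    (5,3)@(11, 7): e=[116,0,0] → X  [on edge]
    (6,3)@(13, 7): e=[114,32,-30] → .
    (5,4)@(11, 9): e=[102,-8,22] → .
    (6,5)@(13, 11): e=[86,16,14] → X
    (7,5)@(15, 11): e=[84,48,-16] → .
    (6,6)@(13, 13): e=[72,8,36] → X
    (7,6)@(15, 13): e=[70,40,6] → X
    (8,6)@(17, 13): e=[68,72,-24] → .
    (6,7)@(13, 15): e=[58,0,58] → X  [on edge]
    (8,7)@(17, 15): e=[54,64,-2] → .
    (6,8)@(13, 17): e=[44,-8,80] → .
    (7,8)@(15, 17): e=[42,24,50] → X
    (7,11)@(15, 23): e=[0,0,116] → X  [on edge]
  covered (16 px):
    . . . . . . . . . . . .
    . . . . . . . . . . . .
    . . . . . . . . . . . .
    . . . . . X . . . . . .
    . . . . . . . . . . . .
    . . . . . . X . . . . .
    . . . . . . X X . . . .
    . . . . . . X X . . . .
    . . . . . . . X X . . .
    . . . . . . . X X X . .
    . . . . . . . X X X X .
    . . . . . . . X . . . .

Answer: 117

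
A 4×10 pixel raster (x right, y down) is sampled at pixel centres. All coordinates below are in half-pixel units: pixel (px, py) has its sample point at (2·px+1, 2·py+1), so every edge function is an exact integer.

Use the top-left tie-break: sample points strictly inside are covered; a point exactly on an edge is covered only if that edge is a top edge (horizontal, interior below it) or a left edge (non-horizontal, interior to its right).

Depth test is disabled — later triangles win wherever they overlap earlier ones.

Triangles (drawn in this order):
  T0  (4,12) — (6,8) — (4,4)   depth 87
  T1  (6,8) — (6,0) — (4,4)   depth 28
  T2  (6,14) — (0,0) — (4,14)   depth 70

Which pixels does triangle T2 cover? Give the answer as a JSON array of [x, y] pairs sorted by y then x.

T0:
  2·area = 16  (B↔C swapped to make it positive)
  edge (4, 12)→(4, 4): d=(0,-8) top-left  bias=+0
  edge (4, 4)→(6, 8): d=(2,4) right/bottom  bias=-1
  edge (6, 8)→(4, 12): d=(-2,4) right/bottom  bias=-1
    (2,3)@(5, 7): e=[8,2,6] → █
    (3,3)@(7, 7): e=[24,-6,-2] → ·
    (2,4)@(5, 9): e=[8,6,2] → █
    (3,4)@(7, 9): e=[24,-2,-6] → ·
    (2,5)@(5, 11): e=[8,10,-2] → ·
  covered (2 px):
    · · · ·
    · · · ·
    · · · ·
    · · █ ·
    · · █ ·
    · · · ·
    · · · ·
    · · · ·
    · · · ·
    · · · ·
T1:
  2·area = 16  (B↔C swapped to make it positive)
  edge (6, 8)→(4, 4): d=(-2,-4) top-left  bias=+0
  edge (4, 4)→(6, 0): d=(2,-4) top-left  bias=+0
  edge (6, 0)→(6, 8): d=(0,8) right/bottom  bias=-1
    (2,1)@(5, 3): e=[6,2,8] → █
    (3,1)@(7, 3): e=[14,10,-8] → ·
    (2,2)@(5, 5): e=[2,6,8] → █
    (3,2)@(7, 5): e=[10,14,-8] → ·
    (2,3)@(5, 7): e=[-2,10,8] → ·
  covered (2 px):
    · · · ·
    · · █ ·
    · · █ ·
    · · · ·
    · · · ·
    · · · ·
    · · · ·
    · · · ·
    · · · ·
    · · · ·
T2:
  2·area = 28  (B↔C swapped to make it positive)
  edge (6, 14)→(4, 14): d=(-2,0) right/bottom  bias=-1
  edge (4, 14)→(0, 0): d=(-4,-14) top-left  bias=+0
  edge (0, 0)→(6, 14): d=(6,14) right/bottom  bias=-1
    (0,1)@(1, 3): e=[22,2,4] → █
    (1,1)@(3, 3): e=[22,30,-24] → ·
    (0,2)@(1, 5): e=[18,-6,16] → ·
    (1,3)@(3, 7): e=[14,14,0] → ·  [on edge]
    (1,4)@(3, 9): e=[10,6,12] → █
    (2,4)@(5, 9): e=[10,34,-16] → ·
    (1,5)@(3, 11): e=[6,-2,24] → ·
    (2,6)@(5, 13): e=[2,18,8] → █
    (3,6)@(7, 13): e=[2,46,-20] → ·
    (2,7)@(5, 15): e=[-2,10,20] → ·
  covered (3 px):
    · · · ·
    █ · · ·
    · · · ·
    · · · ·
    · █ · ·
    · · · ·
    · · █ ·
    · · · ·
    · · · ·
    · · · ·

Final: [[0,1],[1,4],[2,6]]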